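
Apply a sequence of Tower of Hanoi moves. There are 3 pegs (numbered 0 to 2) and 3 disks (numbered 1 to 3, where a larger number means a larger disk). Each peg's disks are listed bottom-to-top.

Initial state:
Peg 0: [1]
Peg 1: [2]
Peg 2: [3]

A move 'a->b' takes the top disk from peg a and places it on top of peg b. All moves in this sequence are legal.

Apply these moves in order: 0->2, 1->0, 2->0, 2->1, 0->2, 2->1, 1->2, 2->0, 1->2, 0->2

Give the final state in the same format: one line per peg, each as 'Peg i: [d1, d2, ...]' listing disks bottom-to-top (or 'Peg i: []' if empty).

After move 1 (0->2):
Peg 0: []
Peg 1: [2]
Peg 2: [3, 1]

After move 2 (1->0):
Peg 0: [2]
Peg 1: []
Peg 2: [3, 1]

After move 3 (2->0):
Peg 0: [2, 1]
Peg 1: []
Peg 2: [3]

After move 4 (2->1):
Peg 0: [2, 1]
Peg 1: [3]
Peg 2: []

After move 5 (0->2):
Peg 0: [2]
Peg 1: [3]
Peg 2: [1]

After move 6 (2->1):
Peg 0: [2]
Peg 1: [3, 1]
Peg 2: []

After move 7 (1->2):
Peg 0: [2]
Peg 1: [3]
Peg 2: [1]

After move 8 (2->0):
Peg 0: [2, 1]
Peg 1: [3]
Peg 2: []

After move 9 (1->2):
Peg 0: [2, 1]
Peg 1: []
Peg 2: [3]

After move 10 (0->2):
Peg 0: [2]
Peg 1: []
Peg 2: [3, 1]

Answer: Peg 0: [2]
Peg 1: []
Peg 2: [3, 1]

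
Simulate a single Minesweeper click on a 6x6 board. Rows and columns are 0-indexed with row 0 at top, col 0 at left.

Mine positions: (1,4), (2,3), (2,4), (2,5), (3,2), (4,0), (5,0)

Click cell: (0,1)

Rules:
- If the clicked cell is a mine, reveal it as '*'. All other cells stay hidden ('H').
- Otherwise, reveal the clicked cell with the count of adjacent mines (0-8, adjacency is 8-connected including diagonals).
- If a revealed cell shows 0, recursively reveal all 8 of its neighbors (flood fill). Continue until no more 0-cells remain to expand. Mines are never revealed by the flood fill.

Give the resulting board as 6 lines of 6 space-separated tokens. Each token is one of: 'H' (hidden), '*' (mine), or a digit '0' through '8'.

0 0 0 1 H H
0 0 1 3 H H
0 1 2 H H H
1 2 H H H H
H H H H H H
H H H H H H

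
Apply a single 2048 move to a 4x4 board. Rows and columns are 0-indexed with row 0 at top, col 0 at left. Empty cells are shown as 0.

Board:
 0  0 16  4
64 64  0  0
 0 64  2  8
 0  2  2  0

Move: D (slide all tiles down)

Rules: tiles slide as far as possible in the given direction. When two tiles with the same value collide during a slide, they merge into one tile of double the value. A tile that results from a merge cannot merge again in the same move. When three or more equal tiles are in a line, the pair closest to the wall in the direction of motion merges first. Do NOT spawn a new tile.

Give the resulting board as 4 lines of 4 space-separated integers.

Slide down:
col 0: [0, 64, 0, 0] -> [0, 0, 0, 64]
col 1: [0, 64, 64, 2] -> [0, 0, 128, 2]
col 2: [16, 0, 2, 2] -> [0, 0, 16, 4]
col 3: [4, 0, 8, 0] -> [0, 0, 4, 8]

Answer:   0   0   0   0
  0   0   0   0
  0 128  16   4
 64   2   4   8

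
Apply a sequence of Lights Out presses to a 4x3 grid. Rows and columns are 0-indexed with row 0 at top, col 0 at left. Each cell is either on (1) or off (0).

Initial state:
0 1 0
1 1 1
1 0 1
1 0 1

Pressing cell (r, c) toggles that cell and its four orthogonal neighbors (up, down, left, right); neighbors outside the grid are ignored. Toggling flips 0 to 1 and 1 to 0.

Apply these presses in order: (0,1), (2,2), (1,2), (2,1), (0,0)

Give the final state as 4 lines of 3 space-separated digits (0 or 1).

After press 1 at (0,1):
1 0 1
1 0 1
1 0 1
1 0 1

After press 2 at (2,2):
1 0 1
1 0 0
1 1 0
1 0 0

After press 3 at (1,2):
1 0 0
1 1 1
1 1 1
1 0 0

After press 4 at (2,1):
1 0 0
1 0 1
0 0 0
1 1 0

After press 5 at (0,0):
0 1 0
0 0 1
0 0 0
1 1 0

Answer: 0 1 0
0 0 1
0 0 0
1 1 0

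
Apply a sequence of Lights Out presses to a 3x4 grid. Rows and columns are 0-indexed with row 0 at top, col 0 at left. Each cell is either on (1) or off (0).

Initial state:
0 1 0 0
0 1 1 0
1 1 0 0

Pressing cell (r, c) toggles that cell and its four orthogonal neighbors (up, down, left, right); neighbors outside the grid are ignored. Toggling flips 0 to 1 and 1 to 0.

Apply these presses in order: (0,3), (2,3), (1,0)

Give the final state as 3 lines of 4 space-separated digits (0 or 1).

Answer: 1 1 1 1
1 0 1 0
0 1 1 1

Derivation:
After press 1 at (0,3):
0 1 1 1
0 1 1 1
1 1 0 0

After press 2 at (2,3):
0 1 1 1
0 1 1 0
1 1 1 1

After press 3 at (1,0):
1 1 1 1
1 0 1 0
0 1 1 1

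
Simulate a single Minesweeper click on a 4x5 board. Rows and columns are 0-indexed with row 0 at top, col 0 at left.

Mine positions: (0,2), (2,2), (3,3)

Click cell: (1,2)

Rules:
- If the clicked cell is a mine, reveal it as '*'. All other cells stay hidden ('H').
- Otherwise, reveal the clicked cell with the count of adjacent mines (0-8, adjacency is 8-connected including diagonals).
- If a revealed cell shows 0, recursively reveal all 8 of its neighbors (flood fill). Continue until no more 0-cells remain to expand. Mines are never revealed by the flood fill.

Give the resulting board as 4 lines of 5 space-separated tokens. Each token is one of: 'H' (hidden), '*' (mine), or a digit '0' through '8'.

H H H H H
H H 2 H H
H H H H H
H H H H H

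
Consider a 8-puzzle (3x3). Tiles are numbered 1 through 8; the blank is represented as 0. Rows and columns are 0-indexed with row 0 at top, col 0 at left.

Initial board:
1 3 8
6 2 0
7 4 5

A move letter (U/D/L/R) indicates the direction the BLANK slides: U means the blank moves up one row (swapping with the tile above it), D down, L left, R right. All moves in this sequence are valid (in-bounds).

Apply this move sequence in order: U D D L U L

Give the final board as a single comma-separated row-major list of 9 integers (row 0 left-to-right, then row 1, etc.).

Answer: 1, 3, 8, 0, 6, 5, 7, 2, 4

Derivation:
After move 1 (U):
1 3 0
6 2 8
7 4 5

After move 2 (D):
1 3 8
6 2 0
7 4 5

After move 3 (D):
1 3 8
6 2 5
7 4 0

After move 4 (L):
1 3 8
6 2 5
7 0 4

After move 5 (U):
1 3 8
6 0 5
7 2 4

After move 6 (L):
1 3 8
0 6 5
7 2 4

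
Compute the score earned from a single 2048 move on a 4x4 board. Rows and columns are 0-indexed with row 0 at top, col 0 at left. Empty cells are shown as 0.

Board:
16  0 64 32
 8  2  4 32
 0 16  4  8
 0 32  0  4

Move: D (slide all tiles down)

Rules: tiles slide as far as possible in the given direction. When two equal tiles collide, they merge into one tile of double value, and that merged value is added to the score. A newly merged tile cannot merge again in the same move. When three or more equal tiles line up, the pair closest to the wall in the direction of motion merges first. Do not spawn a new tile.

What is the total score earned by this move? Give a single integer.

Answer: 72

Derivation:
Slide down:
col 0: [16, 8, 0, 0] -> [0, 0, 16, 8]  score +0 (running 0)
col 1: [0, 2, 16, 32] -> [0, 2, 16, 32]  score +0 (running 0)
col 2: [64, 4, 4, 0] -> [0, 0, 64, 8]  score +8 (running 8)
col 3: [32, 32, 8, 4] -> [0, 64, 8, 4]  score +64 (running 72)
Board after move:
 0  0  0  0
 0  2  0 64
16 16 64  8
 8 32  8  4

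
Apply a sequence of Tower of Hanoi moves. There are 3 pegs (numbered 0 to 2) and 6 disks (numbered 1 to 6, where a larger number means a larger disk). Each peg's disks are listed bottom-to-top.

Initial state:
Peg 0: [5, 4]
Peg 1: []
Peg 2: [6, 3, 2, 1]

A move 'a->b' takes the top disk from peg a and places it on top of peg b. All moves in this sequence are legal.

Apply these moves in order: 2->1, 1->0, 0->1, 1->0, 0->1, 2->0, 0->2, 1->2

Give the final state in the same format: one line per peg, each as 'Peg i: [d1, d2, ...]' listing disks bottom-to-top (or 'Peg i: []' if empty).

Answer: Peg 0: [5, 4]
Peg 1: []
Peg 2: [6, 3, 2, 1]

Derivation:
After move 1 (2->1):
Peg 0: [5, 4]
Peg 1: [1]
Peg 2: [6, 3, 2]

After move 2 (1->0):
Peg 0: [5, 4, 1]
Peg 1: []
Peg 2: [6, 3, 2]

After move 3 (0->1):
Peg 0: [5, 4]
Peg 1: [1]
Peg 2: [6, 3, 2]

After move 4 (1->0):
Peg 0: [5, 4, 1]
Peg 1: []
Peg 2: [6, 3, 2]

After move 5 (0->1):
Peg 0: [5, 4]
Peg 1: [1]
Peg 2: [6, 3, 2]

After move 6 (2->0):
Peg 0: [5, 4, 2]
Peg 1: [1]
Peg 2: [6, 3]

After move 7 (0->2):
Peg 0: [5, 4]
Peg 1: [1]
Peg 2: [6, 3, 2]

After move 8 (1->2):
Peg 0: [5, 4]
Peg 1: []
Peg 2: [6, 3, 2, 1]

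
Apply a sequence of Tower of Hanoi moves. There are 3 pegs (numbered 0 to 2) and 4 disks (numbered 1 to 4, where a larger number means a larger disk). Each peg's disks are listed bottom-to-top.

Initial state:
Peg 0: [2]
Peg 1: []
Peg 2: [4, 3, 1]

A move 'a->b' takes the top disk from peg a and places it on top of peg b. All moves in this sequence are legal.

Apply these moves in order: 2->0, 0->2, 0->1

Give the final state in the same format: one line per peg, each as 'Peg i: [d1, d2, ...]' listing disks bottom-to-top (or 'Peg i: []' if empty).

After move 1 (2->0):
Peg 0: [2, 1]
Peg 1: []
Peg 2: [4, 3]

After move 2 (0->2):
Peg 0: [2]
Peg 1: []
Peg 2: [4, 3, 1]

After move 3 (0->1):
Peg 0: []
Peg 1: [2]
Peg 2: [4, 3, 1]

Answer: Peg 0: []
Peg 1: [2]
Peg 2: [4, 3, 1]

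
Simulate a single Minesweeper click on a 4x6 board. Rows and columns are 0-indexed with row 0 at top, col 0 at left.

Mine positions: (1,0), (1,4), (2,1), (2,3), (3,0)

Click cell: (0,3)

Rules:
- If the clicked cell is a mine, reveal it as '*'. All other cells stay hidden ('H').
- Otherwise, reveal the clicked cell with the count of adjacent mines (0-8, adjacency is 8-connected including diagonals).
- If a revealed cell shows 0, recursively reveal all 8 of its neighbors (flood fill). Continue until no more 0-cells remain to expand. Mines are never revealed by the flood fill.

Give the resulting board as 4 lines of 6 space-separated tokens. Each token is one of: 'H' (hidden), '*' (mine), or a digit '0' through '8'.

H H H 1 H H
H H H H H H
H H H H H H
H H H H H H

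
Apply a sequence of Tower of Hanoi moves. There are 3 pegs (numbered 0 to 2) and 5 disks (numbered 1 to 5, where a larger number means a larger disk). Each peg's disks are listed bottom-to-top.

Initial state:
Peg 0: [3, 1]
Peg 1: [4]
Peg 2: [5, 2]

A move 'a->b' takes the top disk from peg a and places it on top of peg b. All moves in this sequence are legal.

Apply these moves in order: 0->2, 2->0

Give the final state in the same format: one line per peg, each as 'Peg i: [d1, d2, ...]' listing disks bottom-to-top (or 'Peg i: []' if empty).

Answer: Peg 0: [3, 1]
Peg 1: [4]
Peg 2: [5, 2]

Derivation:
After move 1 (0->2):
Peg 0: [3]
Peg 1: [4]
Peg 2: [5, 2, 1]

After move 2 (2->0):
Peg 0: [3, 1]
Peg 1: [4]
Peg 2: [5, 2]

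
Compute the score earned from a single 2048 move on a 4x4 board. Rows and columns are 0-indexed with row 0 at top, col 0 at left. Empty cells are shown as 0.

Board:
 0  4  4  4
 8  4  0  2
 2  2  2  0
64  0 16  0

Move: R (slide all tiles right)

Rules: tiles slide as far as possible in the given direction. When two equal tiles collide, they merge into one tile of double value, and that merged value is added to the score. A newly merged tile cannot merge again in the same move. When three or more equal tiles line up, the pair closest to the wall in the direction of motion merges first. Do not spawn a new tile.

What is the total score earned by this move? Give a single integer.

Slide right:
row 0: [0, 4, 4, 4] -> [0, 0, 4, 8]  score +8 (running 8)
row 1: [8, 4, 0, 2] -> [0, 8, 4, 2]  score +0 (running 8)
row 2: [2, 2, 2, 0] -> [0, 0, 2, 4]  score +4 (running 12)
row 3: [64, 0, 16, 0] -> [0, 0, 64, 16]  score +0 (running 12)
Board after move:
 0  0  4  8
 0  8  4  2
 0  0  2  4
 0  0 64 16

Answer: 12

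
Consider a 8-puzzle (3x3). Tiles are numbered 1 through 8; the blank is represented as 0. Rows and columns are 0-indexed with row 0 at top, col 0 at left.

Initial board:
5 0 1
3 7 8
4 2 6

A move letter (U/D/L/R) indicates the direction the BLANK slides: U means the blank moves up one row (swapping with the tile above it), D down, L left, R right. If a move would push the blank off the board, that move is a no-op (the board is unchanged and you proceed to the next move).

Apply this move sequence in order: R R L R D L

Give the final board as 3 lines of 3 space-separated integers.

Answer: 5 1 8
3 0 7
4 2 6

Derivation:
After move 1 (R):
5 1 0
3 7 8
4 2 6

After move 2 (R):
5 1 0
3 7 8
4 2 6

After move 3 (L):
5 0 1
3 7 8
4 2 6

After move 4 (R):
5 1 0
3 7 8
4 2 6

After move 5 (D):
5 1 8
3 7 0
4 2 6

After move 6 (L):
5 1 8
3 0 7
4 2 6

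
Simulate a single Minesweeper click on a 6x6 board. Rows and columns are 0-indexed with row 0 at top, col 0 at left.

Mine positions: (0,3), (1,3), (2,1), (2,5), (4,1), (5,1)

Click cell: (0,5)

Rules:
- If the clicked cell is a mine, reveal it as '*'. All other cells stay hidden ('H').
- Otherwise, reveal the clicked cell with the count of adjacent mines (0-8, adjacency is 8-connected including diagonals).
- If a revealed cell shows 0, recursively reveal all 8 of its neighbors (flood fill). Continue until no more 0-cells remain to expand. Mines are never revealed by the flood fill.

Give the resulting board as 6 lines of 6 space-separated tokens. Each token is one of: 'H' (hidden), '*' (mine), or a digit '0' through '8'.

H H H H 2 0
H H H H 3 1
H H H H H H
H H H H H H
H H H H H H
H H H H H H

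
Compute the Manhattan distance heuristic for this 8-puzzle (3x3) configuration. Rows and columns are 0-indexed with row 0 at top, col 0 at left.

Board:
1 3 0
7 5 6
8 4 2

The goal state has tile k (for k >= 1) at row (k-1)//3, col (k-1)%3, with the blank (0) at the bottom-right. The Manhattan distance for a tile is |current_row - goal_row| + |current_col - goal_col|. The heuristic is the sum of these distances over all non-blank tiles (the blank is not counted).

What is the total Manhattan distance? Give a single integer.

Answer: 8

Derivation:
Tile 1: (0,0)->(0,0) = 0
Tile 3: (0,1)->(0,2) = 1
Tile 7: (1,0)->(2,0) = 1
Tile 5: (1,1)->(1,1) = 0
Tile 6: (1,2)->(1,2) = 0
Tile 8: (2,0)->(2,1) = 1
Tile 4: (2,1)->(1,0) = 2
Tile 2: (2,2)->(0,1) = 3
Sum: 0 + 1 + 1 + 0 + 0 + 1 + 2 + 3 = 8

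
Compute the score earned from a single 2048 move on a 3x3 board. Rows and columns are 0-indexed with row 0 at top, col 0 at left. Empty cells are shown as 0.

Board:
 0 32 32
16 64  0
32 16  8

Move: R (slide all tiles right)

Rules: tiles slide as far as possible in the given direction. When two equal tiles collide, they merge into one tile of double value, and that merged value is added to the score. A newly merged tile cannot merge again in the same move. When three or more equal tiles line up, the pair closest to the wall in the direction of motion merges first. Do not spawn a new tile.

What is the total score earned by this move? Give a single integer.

Answer: 64

Derivation:
Slide right:
row 0: [0, 32, 32] -> [0, 0, 64]  score +64 (running 64)
row 1: [16, 64, 0] -> [0, 16, 64]  score +0 (running 64)
row 2: [32, 16, 8] -> [32, 16, 8]  score +0 (running 64)
Board after move:
 0  0 64
 0 16 64
32 16  8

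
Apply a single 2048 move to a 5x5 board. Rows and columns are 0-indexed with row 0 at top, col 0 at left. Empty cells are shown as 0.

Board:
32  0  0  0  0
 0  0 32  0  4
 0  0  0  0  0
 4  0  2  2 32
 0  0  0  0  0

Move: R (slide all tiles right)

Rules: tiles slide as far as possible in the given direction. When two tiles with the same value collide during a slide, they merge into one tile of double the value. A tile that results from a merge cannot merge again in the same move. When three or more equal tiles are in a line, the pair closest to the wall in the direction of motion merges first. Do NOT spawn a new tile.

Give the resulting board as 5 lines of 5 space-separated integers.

Answer:  0  0  0  0 32
 0  0  0 32  4
 0  0  0  0  0
 0  0  4  4 32
 0  0  0  0  0

Derivation:
Slide right:
row 0: [32, 0, 0, 0, 0] -> [0, 0, 0, 0, 32]
row 1: [0, 0, 32, 0, 4] -> [0, 0, 0, 32, 4]
row 2: [0, 0, 0, 0, 0] -> [0, 0, 0, 0, 0]
row 3: [4, 0, 2, 2, 32] -> [0, 0, 4, 4, 32]
row 4: [0, 0, 0, 0, 0] -> [0, 0, 0, 0, 0]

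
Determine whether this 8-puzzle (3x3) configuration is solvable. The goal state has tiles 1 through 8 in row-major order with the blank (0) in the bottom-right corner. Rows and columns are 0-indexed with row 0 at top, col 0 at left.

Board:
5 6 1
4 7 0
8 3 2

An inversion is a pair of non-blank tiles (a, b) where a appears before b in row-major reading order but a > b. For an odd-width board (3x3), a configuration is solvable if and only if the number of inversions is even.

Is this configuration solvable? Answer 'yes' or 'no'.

Inversions (pairs i<j in row-major order where tile[i] > tile[j] > 0): 15
15 is odd, so the puzzle is not solvable.

Answer: no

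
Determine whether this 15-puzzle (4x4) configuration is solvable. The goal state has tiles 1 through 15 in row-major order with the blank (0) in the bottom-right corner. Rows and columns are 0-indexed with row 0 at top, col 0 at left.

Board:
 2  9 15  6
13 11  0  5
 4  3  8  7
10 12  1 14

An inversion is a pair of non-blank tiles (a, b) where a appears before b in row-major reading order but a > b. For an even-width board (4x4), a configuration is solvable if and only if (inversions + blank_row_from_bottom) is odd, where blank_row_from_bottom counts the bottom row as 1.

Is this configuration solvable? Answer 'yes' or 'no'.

Inversions: 51
Blank is in row 1 (0-indexed from top), which is row 3 counting from the bottom (bottom = 1).
51 + 3 = 54, which is even, so the puzzle is not solvable.

Answer: no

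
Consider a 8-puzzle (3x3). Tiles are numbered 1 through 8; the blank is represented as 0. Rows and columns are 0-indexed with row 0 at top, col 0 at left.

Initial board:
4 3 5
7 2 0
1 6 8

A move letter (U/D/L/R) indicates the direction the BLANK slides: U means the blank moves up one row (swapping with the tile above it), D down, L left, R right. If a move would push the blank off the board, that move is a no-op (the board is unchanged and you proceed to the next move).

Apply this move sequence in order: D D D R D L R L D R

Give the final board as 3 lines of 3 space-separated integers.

Answer: 4 3 5
7 2 8
1 6 0

Derivation:
After move 1 (D):
4 3 5
7 2 8
1 6 0

After move 2 (D):
4 3 5
7 2 8
1 6 0

After move 3 (D):
4 3 5
7 2 8
1 6 0

After move 4 (R):
4 3 5
7 2 8
1 6 0

After move 5 (D):
4 3 5
7 2 8
1 6 0

After move 6 (L):
4 3 5
7 2 8
1 0 6

After move 7 (R):
4 3 5
7 2 8
1 6 0

After move 8 (L):
4 3 5
7 2 8
1 0 6

After move 9 (D):
4 3 5
7 2 8
1 0 6

After move 10 (R):
4 3 5
7 2 8
1 6 0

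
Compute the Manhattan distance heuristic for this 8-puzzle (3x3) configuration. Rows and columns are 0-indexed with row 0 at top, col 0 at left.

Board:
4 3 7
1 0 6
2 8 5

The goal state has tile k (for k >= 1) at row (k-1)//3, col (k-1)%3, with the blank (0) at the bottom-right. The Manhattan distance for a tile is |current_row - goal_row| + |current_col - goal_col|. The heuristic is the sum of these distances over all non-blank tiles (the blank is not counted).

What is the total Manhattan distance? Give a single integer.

Answer: 12

Derivation:
Tile 4: at (0,0), goal (1,0), distance |0-1|+|0-0| = 1
Tile 3: at (0,1), goal (0,2), distance |0-0|+|1-2| = 1
Tile 7: at (0,2), goal (2,0), distance |0-2|+|2-0| = 4
Tile 1: at (1,0), goal (0,0), distance |1-0|+|0-0| = 1
Tile 6: at (1,2), goal (1,2), distance |1-1|+|2-2| = 0
Tile 2: at (2,0), goal (0,1), distance |2-0|+|0-1| = 3
Tile 8: at (2,1), goal (2,1), distance |2-2|+|1-1| = 0
Tile 5: at (2,2), goal (1,1), distance |2-1|+|2-1| = 2
Sum: 1 + 1 + 4 + 1 + 0 + 3 + 0 + 2 = 12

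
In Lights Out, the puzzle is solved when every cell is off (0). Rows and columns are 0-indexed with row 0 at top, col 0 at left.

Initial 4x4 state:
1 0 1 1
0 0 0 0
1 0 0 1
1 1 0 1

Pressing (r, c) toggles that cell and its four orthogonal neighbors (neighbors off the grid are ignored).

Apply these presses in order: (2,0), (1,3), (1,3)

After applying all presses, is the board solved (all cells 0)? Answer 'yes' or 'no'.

Answer: no

Derivation:
After press 1 at (2,0):
1 0 1 1
1 0 0 0
0 1 0 1
0 1 0 1

After press 2 at (1,3):
1 0 1 0
1 0 1 1
0 1 0 0
0 1 0 1

After press 3 at (1,3):
1 0 1 1
1 0 0 0
0 1 0 1
0 1 0 1

Lights still on: 8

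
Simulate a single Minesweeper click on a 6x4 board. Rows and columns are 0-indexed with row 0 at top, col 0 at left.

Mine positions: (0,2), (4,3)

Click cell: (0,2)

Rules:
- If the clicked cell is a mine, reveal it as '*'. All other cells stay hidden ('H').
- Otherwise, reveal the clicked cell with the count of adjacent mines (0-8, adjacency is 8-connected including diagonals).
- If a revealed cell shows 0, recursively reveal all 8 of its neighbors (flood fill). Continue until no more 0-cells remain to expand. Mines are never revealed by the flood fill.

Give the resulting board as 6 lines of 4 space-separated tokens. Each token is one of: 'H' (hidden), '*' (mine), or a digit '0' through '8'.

H H * H
H H H H
H H H H
H H H H
H H H H
H H H H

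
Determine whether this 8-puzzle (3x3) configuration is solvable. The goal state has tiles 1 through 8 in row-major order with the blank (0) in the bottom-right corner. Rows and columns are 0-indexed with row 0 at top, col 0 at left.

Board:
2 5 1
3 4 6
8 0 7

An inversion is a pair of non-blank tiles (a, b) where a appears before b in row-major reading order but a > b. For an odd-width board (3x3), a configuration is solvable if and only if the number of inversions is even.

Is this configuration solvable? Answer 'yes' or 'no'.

Answer: no

Derivation:
Inversions (pairs i<j in row-major order where tile[i] > tile[j] > 0): 5
5 is odd, so the puzzle is not solvable.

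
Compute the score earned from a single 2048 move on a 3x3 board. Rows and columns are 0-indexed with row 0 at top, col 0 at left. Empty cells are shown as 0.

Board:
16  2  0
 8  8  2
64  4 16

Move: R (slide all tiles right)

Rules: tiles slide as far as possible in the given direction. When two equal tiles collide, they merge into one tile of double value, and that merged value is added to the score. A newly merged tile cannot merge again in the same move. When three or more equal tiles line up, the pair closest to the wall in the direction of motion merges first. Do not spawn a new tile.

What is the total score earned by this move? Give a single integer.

Answer: 16

Derivation:
Slide right:
row 0: [16, 2, 0] -> [0, 16, 2]  score +0 (running 0)
row 1: [8, 8, 2] -> [0, 16, 2]  score +16 (running 16)
row 2: [64, 4, 16] -> [64, 4, 16]  score +0 (running 16)
Board after move:
 0 16  2
 0 16  2
64  4 16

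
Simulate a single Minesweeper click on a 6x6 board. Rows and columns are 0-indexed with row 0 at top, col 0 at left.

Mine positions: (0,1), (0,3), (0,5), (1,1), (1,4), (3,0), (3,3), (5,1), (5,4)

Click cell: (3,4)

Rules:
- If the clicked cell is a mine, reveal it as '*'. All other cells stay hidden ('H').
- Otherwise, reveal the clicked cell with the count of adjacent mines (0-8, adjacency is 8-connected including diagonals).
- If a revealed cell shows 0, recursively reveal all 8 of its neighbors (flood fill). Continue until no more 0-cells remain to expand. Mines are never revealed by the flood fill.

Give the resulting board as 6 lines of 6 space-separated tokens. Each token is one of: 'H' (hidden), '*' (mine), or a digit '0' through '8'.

H H H H H H
H H H H H H
H H H H H H
H H H H 1 H
H H H H H H
H H H H H H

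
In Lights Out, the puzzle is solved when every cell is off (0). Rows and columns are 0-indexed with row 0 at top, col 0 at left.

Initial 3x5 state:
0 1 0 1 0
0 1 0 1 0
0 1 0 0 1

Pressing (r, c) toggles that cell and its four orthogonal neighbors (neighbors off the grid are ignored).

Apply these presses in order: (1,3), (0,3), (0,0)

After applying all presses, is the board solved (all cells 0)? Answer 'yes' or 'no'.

After press 1 at (1,3):
0 1 0 0 0
0 1 1 0 1
0 1 0 1 1

After press 2 at (0,3):
0 1 1 1 1
0 1 1 1 1
0 1 0 1 1

After press 3 at (0,0):
1 0 1 1 1
1 1 1 1 1
0 1 0 1 1

Lights still on: 12

Answer: no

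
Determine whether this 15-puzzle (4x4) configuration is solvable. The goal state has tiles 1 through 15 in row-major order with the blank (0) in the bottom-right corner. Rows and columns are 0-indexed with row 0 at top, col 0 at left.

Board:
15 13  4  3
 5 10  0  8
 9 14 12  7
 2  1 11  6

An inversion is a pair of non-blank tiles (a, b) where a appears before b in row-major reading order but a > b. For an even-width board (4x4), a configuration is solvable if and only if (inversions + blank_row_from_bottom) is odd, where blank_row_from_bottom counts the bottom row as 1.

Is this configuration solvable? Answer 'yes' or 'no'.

Inversions: 63
Blank is in row 1 (0-indexed from top), which is row 3 counting from the bottom (bottom = 1).
63 + 3 = 66, which is even, so the puzzle is not solvable.

Answer: no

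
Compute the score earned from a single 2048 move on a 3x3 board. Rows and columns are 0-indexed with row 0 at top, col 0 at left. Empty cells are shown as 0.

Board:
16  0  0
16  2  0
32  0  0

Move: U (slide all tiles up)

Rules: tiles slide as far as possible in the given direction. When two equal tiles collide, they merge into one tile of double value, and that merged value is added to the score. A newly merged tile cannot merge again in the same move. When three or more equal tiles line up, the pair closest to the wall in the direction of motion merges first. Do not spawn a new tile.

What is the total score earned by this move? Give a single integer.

Slide up:
col 0: [16, 16, 32] -> [32, 32, 0]  score +32 (running 32)
col 1: [0, 2, 0] -> [2, 0, 0]  score +0 (running 32)
col 2: [0, 0, 0] -> [0, 0, 0]  score +0 (running 32)
Board after move:
32  2  0
32  0  0
 0  0  0

Answer: 32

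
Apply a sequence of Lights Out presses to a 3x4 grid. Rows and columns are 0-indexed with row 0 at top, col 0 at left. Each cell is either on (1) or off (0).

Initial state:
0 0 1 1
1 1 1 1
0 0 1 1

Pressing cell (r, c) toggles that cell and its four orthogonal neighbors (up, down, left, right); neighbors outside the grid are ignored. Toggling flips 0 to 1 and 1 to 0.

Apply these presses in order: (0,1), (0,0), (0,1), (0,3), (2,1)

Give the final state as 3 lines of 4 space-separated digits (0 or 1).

Answer: 1 1 0 0
0 0 1 0
1 1 0 1

Derivation:
After press 1 at (0,1):
1 1 0 1
1 0 1 1
0 0 1 1

After press 2 at (0,0):
0 0 0 1
0 0 1 1
0 0 1 1

After press 3 at (0,1):
1 1 1 1
0 1 1 1
0 0 1 1

After press 4 at (0,3):
1 1 0 0
0 1 1 0
0 0 1 1

After press 5 at (2,1):
1 1 0 0
0 0 1 0
1 1 0 1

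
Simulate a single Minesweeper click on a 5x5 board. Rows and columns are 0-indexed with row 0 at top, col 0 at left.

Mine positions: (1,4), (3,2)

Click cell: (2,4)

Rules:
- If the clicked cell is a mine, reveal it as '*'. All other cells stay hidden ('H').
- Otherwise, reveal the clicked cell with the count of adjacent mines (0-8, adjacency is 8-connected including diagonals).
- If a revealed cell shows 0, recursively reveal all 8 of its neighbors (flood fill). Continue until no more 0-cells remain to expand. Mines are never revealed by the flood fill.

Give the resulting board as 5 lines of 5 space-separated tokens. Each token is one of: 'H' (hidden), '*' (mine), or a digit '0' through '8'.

H H H H H
H H H H H
H H H H 1
H H H H H
H H H H H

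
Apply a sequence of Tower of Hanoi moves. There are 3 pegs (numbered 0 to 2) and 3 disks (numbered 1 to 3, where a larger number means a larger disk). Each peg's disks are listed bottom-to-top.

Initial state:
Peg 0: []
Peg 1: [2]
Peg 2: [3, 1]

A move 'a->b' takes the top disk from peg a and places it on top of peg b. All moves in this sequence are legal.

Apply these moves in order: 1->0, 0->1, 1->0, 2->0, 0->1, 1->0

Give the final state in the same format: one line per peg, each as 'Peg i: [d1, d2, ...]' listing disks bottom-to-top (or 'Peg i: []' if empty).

After move 1 (1->0):
Peg 0: [2]
Peg 1: []
Peg 2: [3, 1]

After move 2 (0->1):
Peg 0: []
Peg 1: [2]
Peg 2: [3, 1]

After move 3 (1->0):
Peg 0: [2]
Peg 1: []
Peg 2: [3, 1]

After move 4 (2->0):
Peg 0: [2, 1]
Peg 1: []
Peg 2: [3]

After move 5 (0->1):
Peg 0: [2]
Peg 1: [1]
Peg 2: [3]

After move 6 (1->0):
Peg 0: [2, 1]
Peg 1: []
Peg 2: [3]

Answer: Peg 0: [2, 1]
Peg 1: []
Peg 2: [3]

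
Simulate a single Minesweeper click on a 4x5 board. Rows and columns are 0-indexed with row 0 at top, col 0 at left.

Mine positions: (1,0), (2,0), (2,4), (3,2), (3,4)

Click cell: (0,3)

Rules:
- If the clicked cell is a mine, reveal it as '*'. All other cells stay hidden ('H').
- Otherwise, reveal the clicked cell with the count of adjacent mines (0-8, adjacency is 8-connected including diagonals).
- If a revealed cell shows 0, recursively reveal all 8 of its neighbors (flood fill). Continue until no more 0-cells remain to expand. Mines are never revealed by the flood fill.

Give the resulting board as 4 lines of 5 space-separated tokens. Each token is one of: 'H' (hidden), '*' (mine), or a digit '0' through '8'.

H 1 0 0 0
H 2 0 1 1
H 3 1 3 H
H H H H H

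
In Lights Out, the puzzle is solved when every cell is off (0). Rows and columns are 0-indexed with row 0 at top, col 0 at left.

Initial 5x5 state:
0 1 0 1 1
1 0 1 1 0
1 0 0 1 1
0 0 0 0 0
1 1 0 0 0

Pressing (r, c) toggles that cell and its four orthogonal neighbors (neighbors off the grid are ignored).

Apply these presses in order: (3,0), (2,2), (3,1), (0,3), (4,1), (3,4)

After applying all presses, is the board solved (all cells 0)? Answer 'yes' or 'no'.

Answer: no

Derivation:
After press 1 at (3,0):
0 1 0 1 1
1 0 1 1 0
0 0 0 1 1
1 1 0 0 0
0 1 0 0 0

After press 2 at (2,2):
0 1 0 1 1
1 0 0 1 0
0 1 1 0 1
1 1 1 0 0
0 1 0 0 0

After press 3 at (3,1):
0 1 0 1 1
1 0 0 1 0
0 0 1 0 1
0 0 0 0 0
0 0 0 0 0

After press 4 at (0,3):
0 1 1 0 0
1 0 0 0 0
0 0 1 0 1
0 0 0 0 0
0 0 0 0 0

After press 5 at (4,1):
0 1 1 0 0
1 0 0 0 0
0 0 1 0 1
0 1 0 0 0
1 1 1 0 0

After press 6 at (3,4):
0 1 1 0 0
1 0 0 0 0
0 0 1 0 0
0 1 0 1 1
1 1 1 0 1

Lights still on: 11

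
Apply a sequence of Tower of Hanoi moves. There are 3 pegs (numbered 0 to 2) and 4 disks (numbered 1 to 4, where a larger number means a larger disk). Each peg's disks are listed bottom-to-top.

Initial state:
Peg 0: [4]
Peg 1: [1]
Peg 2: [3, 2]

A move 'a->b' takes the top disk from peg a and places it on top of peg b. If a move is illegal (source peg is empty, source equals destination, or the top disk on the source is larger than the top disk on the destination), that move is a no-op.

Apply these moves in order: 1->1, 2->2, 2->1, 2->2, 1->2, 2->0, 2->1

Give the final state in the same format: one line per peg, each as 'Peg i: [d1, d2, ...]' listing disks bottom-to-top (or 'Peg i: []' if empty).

Answer: Peg 0: [4, 1]
Peg 1: [2]
Peg 2: [3]

Derivation:
After move 1 (1->1):
Peg 0: [4]
Peg 1: [1]
Peg 2: [3, 2]

After move 2 (2->2):
Peg 0: [4]
Peg 1: [1]
Peg 2: [3, 2]

After move 3 (2->1):
Peg 0: [4]
Peg 1: [1]
Peg 2: [3, 2]

After move 4 (2->2):
Peg 0: [4]
Peg 1: [1]
Peg 2: [3, 2]

After move 5 (1->2):
Peg 0: [4]
Peg 1: []
Peg 2: [3, 2, 1]

After move 6 (2->0):
Peg 0: [4, 1]
Peg 1: []
Peg 2: [3, 2]

After move 7 (2->1):
Peg 0: [4, 1]
Peg 1: [2]
Peg 2: [3]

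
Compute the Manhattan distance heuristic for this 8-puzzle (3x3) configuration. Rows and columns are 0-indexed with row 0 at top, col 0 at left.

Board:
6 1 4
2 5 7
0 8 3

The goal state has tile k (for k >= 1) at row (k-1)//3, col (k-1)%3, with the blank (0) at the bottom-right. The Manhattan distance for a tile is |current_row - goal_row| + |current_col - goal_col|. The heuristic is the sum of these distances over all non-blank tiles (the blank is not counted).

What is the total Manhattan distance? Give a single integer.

Answer: 14

Derivation:
Tile 6: at (0,0), goal (1,2), distance |0-1|+|0-2| = 3
Tile 1: at (0,1), goal (0,0), distance |0-0|+|1-0| = 1
Tile 4: at (0,2), goal (1,0), distance |0-1|+|2-0| = 3
Tile 2: at (1,0), goal (0,1), distance |1-0|+|0-1| = 2
Tile 5: at (1,1), goal (1,1), distance |1-1|+|1-1| = 0
Tile 7: at (1,2), goal (2,0), distance |1-2|+|2-0| = 3
Tile 8: at (2,1), goal (2,1), distance |2-2|+|1-1| = 0
Tile 3: at (2,2), goal (0,2), distance |2-0|+|2-2| = 2
Sum: 3 + 1 + 3 + 2 + 0 + 3 + 0 + 2 = 14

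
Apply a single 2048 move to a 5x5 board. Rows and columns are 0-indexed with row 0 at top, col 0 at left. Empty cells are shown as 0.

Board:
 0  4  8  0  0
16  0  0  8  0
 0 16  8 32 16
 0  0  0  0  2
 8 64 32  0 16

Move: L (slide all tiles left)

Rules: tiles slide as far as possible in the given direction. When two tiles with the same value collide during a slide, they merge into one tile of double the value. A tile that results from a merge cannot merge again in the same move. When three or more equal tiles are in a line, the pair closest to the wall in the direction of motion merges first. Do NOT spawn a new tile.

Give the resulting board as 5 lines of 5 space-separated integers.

Answer:  4  8  0  0  0
16  8  0  0  0
16  8 32 16  0
 2  0  0  0  0
 8 64 32 16  0

Derivation:
Slide left:
row 0: [0, 4, 8, 0, 0] -> [4, 8, 0, 0, 0]
row 1: [16, 0, 0, 8, 0] -> [16, 8, 0, 0, 0]
row 2: [0, 16, 8, 32, 16] -> [16, 8, 32, 16, 0]
row 3: [0, 0, 0, 0, 2] -> [2, 0, 0, 0, 0]
row 4: [8, 64, 32, 0, 16] -> [8, 64, 32, 16, 0]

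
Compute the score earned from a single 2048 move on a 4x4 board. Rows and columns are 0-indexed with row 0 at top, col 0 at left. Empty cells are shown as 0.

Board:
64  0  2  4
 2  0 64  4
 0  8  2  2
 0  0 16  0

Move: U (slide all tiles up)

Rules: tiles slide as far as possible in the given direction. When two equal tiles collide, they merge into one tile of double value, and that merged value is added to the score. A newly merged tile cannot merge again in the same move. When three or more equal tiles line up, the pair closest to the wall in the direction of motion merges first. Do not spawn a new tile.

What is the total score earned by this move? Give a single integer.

Answer: 8

Derivation:
Slide up:
col 0: [64, 2, 0, 0] -> [64, 2, 0, 0]  score +0 (running 0)
col 1: [0, 0, 8, 0] -> [8, 0, 0, 0]  score +0 (running 0)
col 2: [2, 64, 2, 16] -> [2, 64, 2, 16]  score +0 (running 0)
col 3: [4, 4, 2, 0] -> [8, 2, 0, 0]  score +8 (running 8)
Board after move:
64  8  2  8
 2  0 64  2
 0  0  2  0
 0  0 16  0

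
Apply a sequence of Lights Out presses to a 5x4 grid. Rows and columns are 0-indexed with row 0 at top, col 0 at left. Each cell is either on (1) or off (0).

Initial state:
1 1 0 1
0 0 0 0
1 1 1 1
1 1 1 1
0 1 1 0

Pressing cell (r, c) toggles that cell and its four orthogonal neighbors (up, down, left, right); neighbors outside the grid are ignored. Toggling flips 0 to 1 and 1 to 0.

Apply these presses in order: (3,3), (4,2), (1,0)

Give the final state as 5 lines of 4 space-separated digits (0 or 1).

After press 1 at (3,3):
1 1 0 1
0 0 0 0
1 1 1 0
1 1 0 0
0 1 1 1

After press 2 at (4,2):
1 1 0 1
0 0 0 0
1 1 1 0
1 1 1 0
0 0 0 0

After press 3 at (1,0):
0 1 0 1
1 1 0 0
0 1 1 0
1 1 1 0
0 0 0 0

Answer: 0 1 0 1
1 1 0 0
0 1 1 0
1 1 1 0
0 0 0 0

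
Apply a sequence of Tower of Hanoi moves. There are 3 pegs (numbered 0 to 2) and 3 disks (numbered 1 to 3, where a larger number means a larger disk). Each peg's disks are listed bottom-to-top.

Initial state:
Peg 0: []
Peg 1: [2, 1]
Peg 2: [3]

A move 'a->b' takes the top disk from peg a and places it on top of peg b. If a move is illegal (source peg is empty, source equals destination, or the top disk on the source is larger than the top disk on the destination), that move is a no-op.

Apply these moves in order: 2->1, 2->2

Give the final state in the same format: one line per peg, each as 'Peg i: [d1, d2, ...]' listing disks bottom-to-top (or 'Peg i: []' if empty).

After move 1 (2->1):
Peg 0: []
Peg 1: [2, 1]
Peg 2: [3]

After move 2 (2->2):
Peg 0: []
Peg 1: [2, 1]
Peg 2: [3]

Answer: Peg 0: []
Peg 1: [2, 1]
Peg 2: [3]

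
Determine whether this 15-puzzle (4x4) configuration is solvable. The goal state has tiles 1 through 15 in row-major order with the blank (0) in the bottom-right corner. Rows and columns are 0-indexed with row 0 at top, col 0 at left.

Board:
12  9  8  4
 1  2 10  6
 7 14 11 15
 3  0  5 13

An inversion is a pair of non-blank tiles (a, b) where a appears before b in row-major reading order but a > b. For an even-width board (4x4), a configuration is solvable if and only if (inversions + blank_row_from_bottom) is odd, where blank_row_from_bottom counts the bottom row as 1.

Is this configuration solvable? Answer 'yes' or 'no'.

Answer: yes

Derivation:
Inversions: 46
Blank is in row 3 (0-indexed from top), which is row 1 counting from the bottom (bottom = 1).
46 + 1 = 47, which is odd, so the puzzle is solvable.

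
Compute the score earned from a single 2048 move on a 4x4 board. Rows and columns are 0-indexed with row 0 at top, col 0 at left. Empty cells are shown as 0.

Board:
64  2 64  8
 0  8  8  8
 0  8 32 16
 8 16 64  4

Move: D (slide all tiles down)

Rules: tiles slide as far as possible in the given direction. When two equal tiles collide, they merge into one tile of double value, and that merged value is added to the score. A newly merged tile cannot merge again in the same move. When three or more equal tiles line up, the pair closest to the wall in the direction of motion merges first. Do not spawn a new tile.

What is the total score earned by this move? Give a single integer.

Answer: 32

Derivation:
Slide down:
col 0: [64, 0, 0, 8] -> [0, 0, 64, 8]  score +0 (running 0)
col 1: [2, 8, 8, 16] -> [0, 2, 16, 16]  score +16 (running 16)
col 2: [64, 8, 32, 64] -> [64, 8, 32, 64]  score +0 (running 16)
col 3: [8, 8, 16, 4] -> [0, 16, 16, 4]  score +16 (running 32)
Board after move:
 0  0 64  0
 0  2  8 16
64 16 32 16
 8 16 64  4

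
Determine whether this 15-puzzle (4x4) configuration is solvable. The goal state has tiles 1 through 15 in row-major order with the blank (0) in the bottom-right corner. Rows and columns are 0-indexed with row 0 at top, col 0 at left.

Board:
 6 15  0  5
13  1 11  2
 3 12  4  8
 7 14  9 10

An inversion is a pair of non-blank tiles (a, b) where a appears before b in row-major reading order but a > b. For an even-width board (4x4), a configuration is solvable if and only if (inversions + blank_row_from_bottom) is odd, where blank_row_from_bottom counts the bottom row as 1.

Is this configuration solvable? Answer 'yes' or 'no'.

Answer: yes

Derivation:
Inversions: 47
Blank is in row 0 (0-indexed from top), which is row 4 counting from the bottom (bottom = 1).
47 + 4 = 51, which is odd, so the puzzle is solvable.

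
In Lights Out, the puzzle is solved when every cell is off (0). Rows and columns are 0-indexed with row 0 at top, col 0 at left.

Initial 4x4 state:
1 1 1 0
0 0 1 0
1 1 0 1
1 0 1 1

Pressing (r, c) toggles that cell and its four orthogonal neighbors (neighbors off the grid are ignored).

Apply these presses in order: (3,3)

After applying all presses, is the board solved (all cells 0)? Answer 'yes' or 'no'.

After press 1 at (3,3):
1 1 1 0
0 0 1 0
1 1 0 0
1 0 0 0

Lights still on: 7

Answer: no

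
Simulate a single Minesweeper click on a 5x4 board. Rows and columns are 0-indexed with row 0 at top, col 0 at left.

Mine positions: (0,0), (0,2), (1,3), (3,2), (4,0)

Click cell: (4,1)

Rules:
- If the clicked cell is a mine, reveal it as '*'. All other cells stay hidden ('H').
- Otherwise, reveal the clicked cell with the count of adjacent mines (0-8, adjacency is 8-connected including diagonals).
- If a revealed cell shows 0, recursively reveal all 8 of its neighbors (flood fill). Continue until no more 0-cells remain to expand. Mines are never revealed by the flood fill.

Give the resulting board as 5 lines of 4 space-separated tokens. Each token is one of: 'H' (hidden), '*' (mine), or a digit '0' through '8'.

H H H H
H H H H
H H H H
H H H H
H 2 H H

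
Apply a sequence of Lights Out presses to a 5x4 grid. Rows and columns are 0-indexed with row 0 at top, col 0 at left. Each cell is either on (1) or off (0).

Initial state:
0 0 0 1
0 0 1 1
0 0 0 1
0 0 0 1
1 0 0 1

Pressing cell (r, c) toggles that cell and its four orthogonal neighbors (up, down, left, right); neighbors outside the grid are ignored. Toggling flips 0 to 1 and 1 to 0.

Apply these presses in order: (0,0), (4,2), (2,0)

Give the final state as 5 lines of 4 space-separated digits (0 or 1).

After press 1 at (0,0):
1 1 0 1
1 0 1 1
0 0 0 1
0 0 0 1
1 0 0 1

After press 2 at (4,2):
1 1 0 1
1 0 1 1
0 0 0 1
0 0 1 1
1 1 1 0

After press 3 at (2,0):
1 1 0 1
0 0 1 1
1 1 0 1
1 0 1 1
1 1 1 0

Answer: 1 1 0 1
0 0 1 1
1 1 0 1
1 0 1 1
1 1 1 0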